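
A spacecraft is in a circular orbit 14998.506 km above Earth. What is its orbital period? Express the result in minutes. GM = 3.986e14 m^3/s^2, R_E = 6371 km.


r = 21369.5060 km = 2.1369506e+07 m
T = 2*pi*sqrt(r^3/mu) = 2*pi*sqrt(9.7585086e+21 / 3.986e14)
T = 31088.7274 s = 518.1455 min

518.1455 minutes


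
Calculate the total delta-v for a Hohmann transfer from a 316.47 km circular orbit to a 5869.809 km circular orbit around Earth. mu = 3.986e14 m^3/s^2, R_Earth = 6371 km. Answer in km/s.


r1 = 6687.4700 km = 6.68747e+06 m
r2 = 12240.8090 km = 1.2240809e+07 m
dv1 = sqrt(mu/r1)*(sqrt(2*r2/(r1+r2)) - 1) = 1059.7927 m/s
dv2 = sqrt(mu/r2)*(1 - sqrt(2*r1/(r1+r2))) = 909.5923 m/s
total dv = |dv1| + |dv2| = 1059.7927 + 909.5923 = 1969.3850 m/s = 1.9694 km/s

1.9694 km/s


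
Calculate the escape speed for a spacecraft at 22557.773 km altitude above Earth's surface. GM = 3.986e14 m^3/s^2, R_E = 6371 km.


r = 6371.0 + 22557.773 = 28928.7730 km = 2.8928773e+07 m
v_esc = sqrt(2*mu/r) = sqrt(2*3.986e14 / 2.8928773e+07)
v_esc = 5249.5084 m/s = 5.2495 km/s

5.2495 km/s


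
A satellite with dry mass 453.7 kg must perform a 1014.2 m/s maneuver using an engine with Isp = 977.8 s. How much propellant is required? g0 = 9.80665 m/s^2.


ve = Isp * g0 = 977.8 * 9.80665 = 9588.942370 m/s
mass ratio = exp(dv/ve) = exp(1014.2/9588.942370) = 1.11156359
m_prop = m_dry * (mr - 1) = 453.7 * (1.11156359 - 1)
m_prop = 50.6164 kg

50.6164 kg


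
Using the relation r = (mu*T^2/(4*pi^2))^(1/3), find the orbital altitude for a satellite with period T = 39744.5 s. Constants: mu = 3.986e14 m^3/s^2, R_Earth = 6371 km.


T = 39744.5 s
r = (mu*T^2/(4*pi^2))^(1/3) = (3.986e14 * 39744.5^2 / (4*pi^2))^(1/3)
r = 2.5171584e+07 m = 25171.5839 km
alt = r - R_E = 25171.5839 - 6371 = 18800.5839 km

18800.5839 km


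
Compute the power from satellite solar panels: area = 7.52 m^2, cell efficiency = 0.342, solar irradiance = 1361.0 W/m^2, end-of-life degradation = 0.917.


P = area * eta * S * degradation
P = 7.52 * 0.342 * 1361.0 * 0.917
P = 3209.7515 W

3209.7515 W


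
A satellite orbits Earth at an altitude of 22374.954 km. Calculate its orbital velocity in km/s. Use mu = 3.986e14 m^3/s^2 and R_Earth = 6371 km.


r = R_E + alt = 6371.0 + 22374.954 = 28745.9540 km = 2.8745954e+07 m
v = sqrt(mu/r) = sqrt(3.986e14 / 2.8745954e+07) = 3723.7480 m/s = 3.7237 km/s

3.7237 km/s


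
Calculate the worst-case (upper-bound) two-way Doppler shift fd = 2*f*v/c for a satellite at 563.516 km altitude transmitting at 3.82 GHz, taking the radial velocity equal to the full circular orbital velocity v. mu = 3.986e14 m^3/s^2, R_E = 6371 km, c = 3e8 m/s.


r = 6.934516e+06 m
v = sqrt(mu/r) = 7581.5948 m/s (worst-case radial velocity)
f = 3.82 GHz = 3.82e+09 Hz
fd = 2*f*v/c = 2*3.82e+09*7581.5948/3.0e+08
fd = 193077.9476 Hz

193077.9476 Hz


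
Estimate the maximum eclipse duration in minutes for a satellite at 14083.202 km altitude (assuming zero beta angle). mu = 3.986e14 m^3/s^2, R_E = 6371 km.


r = 20454.2020 km
T = 485.2145 min
Eclipse fraction = arcsin(R_E/r)/pi = arcsin(6371.0000/20454.2020)/pi
= arcsin(0.3114763)/pi = 0.1008235
Eclipse duration = 0.1008235 * 485.2145 = 48.9210 min

48.9210 minutes


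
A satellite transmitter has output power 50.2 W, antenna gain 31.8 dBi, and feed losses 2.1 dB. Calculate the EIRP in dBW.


Pt = 50.2 W = 17.0070 dBW
EIRP = Pt_dBW + Gt - losses = 17.0070 + 31.8 - 2.1 = 46.7070 dBW

46.7070 dBW


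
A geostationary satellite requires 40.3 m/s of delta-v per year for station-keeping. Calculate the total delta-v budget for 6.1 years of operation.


dV = rate * years = 40.3 * 6.1
dV = 245.8300 m/s

245.8300 m/s


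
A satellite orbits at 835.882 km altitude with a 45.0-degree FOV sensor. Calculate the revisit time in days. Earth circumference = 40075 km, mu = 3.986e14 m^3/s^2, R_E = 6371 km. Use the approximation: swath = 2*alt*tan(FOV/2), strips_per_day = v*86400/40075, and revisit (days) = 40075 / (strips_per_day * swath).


swath = 2*835.882*tan(0.3926991) = 692.4673 km
v = sqrt(mu/r) = 7436.9514 m/s = 7.4370 km/s
strips/day = v*86400/40075 = 7.4370*86400/40075 = 16.0338
coverage/day = strips * swath = 16.0338 * 692.4673 = 11102.8491 km
revisit = 40075 / 11102.8491 = 3.6094 days

3.6094 days


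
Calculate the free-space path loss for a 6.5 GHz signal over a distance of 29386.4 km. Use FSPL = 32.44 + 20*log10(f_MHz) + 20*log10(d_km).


f = 6.5 GHz = 6500.0000 MHz
d = 29386.4 km
FSPL = 32.44 + 20*log10(6500.0000) + 20*log10(29386.4)
FSPL = 32.44 + 76.2583 + 89.3629
FSPL = 198.0612 dB

198.0612 dB


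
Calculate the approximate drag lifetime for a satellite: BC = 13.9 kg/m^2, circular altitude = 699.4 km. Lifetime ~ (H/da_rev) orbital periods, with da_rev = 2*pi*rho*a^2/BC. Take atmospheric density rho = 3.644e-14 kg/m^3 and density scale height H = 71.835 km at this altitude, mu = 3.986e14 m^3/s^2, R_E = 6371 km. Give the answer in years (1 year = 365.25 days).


a = R_E + alt = 7070.4000 km = 7.0704e+06 m
da_rev = 2*pi*rho*a^2/BC = 2*pi*3.644e-14*(7.0704e+06)^2/13.9 = 0.823438948 m per revolution
N = H/da_rev = 71835.0000 m / 0.823438948 m = 87237.7973 revolutions
P = 2*pi*sqrt(a^3/mu) = 5916.6680 s
lifetime = N*P = 87237.7973 * 5916.6680 = 5.1615708e+08 s = 5974.0403 days
years = 5974.0403 / 365.25 = 16.3560 years

16.3560 years


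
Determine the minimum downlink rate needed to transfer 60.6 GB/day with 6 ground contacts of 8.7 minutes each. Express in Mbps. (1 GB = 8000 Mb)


total contact time = 6 * 8.7 * 60 = 3132.0000 s
data = 60.6 GB = 484800.0000 Mb
rate = 484800.0000 / 3132.0000 = 154.7893 Mbps

154.7893 Mbps


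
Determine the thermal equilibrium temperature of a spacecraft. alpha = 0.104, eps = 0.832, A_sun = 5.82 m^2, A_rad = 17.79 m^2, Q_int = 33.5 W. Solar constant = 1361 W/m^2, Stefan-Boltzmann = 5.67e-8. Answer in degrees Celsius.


Numerator = alpha*S*A_sun + Q_int = 0.104*1361*5.82 + 33.5 = 857.2861 W
Denominator = eps*sigma*A_rad = 0.832*5.67e-8*17.79 = 8.3923258e-07 W/K^4
T^4 = 1.0215119e+09 K^4
T = 178.7767 K = -94.3733 C

-94.3733 degrees Celsius


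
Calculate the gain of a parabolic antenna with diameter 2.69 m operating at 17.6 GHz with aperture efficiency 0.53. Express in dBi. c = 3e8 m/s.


lambda = c/f = 3e8 / 1.76e+10 = 0.01704545 m
G = eta*(pi*D/lambda)^2 = 0.53*(pi*2.69/0.01704545)^2
G = 130275.5757 (linear)
G = 10*log10(130275.5757) = 51.1486 dBi

51.1486 dBi


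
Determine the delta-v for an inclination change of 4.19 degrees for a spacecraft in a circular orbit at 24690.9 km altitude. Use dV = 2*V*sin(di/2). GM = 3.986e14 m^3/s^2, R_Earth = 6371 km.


r = 31061.9000 km = 3.10619e+07 m
V = sqrt(mu/r) = 3582.2397 m/s
di = 4.19 deg = 0.0731293 rad
dV = 2*V*sin(di/2) = 2*3582.2397*sin(0.03656465)
dV = 261.9083 m/s = 0.2619083 km/s

0.2619 km/s


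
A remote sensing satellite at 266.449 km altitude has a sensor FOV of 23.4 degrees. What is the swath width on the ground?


FOV = 23.4 deg = 0.408407 rad
swath = 2 * alt * tan(FOV/2) = 2 * 266.449 * tan(0.2042035)
swath = 2 * 266.449 * 0.20709
swath = 110.3579 km

110.3579 km


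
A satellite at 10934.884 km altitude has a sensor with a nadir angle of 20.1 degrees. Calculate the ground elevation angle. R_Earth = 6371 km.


r = R_E + alt = 17305.8840 km
Law of sines in the satellite / Earth-center / ground-point triangle:
  sin(nadir)/R_E = sin(90 + el)/r  =>  cos(el) = (r/R_E)*sin(nadir)
cos(el) = (17305.8840 / 6371.0000) * sin(20.1 deg) = 0.933501
el = arccos(0.933501) = 21.0127 deg
(Earth-central angle = 90 - nadir - el = 48.8873 deg)

21.0127 degrees


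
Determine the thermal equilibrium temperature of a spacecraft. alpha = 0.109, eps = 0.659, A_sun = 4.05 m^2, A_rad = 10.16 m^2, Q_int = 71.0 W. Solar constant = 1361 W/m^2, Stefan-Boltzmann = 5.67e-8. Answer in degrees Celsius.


Numerator = alpha*S*A_sun + Q_int = 0.109*1361*4.05 + 71.0 = 671.8134 W
Denominator = eps*sigma*A_rad = 0.659*5.67e-8*10.16 = 3.7963145e-07 W/K^4
T^4 = 1.7696465e+09 K^4
T = 205.1028 K = -68.0472 C

-68.0472 degrees Celsius


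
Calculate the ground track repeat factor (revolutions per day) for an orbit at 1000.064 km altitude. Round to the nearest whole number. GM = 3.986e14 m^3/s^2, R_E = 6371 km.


r = 7.371064e+06 m
T = 2*pi*sqrt(r^3/mu) = 6298.0557 s = 104.9676 min
revs/day = 1440 / 104.9676 = 13.7185
Rounded: 14 revolutions per day

14 revolutions per day


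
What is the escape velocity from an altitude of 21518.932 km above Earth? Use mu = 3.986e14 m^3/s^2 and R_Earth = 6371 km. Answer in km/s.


r = 6371.0 + 21518.932 = 27889.9320 km = 2.7889932e+07 m
v_esc = sqrt(2*mu/r) = sqrt(2*3.986e14 / 2.7889932e+07)
v_esc = 5346.3812 m/s = 5.3464 km/s

5.3464 km/s


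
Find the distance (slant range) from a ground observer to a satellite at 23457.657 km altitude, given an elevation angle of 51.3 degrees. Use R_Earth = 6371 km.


h = 23457.657 km, el = 51.3 deg
d = -R_E*sin(el) + sqrt((R_E*sin(el))^2 + 2*R_E*h + h^2)
d = -6371.0000*sin(0.8953539) + sqrt((6371.0000*0.7804304)^2 + 2*6371.0000*23457.657 + 23457.657^2)
d = 24589.3585 km

24589.3585 km


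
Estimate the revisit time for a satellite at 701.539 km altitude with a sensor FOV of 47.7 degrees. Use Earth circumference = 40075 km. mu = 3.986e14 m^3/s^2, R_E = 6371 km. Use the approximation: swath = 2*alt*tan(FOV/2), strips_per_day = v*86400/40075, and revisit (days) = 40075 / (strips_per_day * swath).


swath = 2*701.539*tan(0.416261) = 620.2943 km
v = sqrt(mu/r) = 7507.2516 m/s = 7.5073 km/s
strips/day = v*86400/40075 = 7.5073*86400/40075 = 16.1853
coverage/day = strips * swath = 16.1853 * 620.2943 = 10039.6592 km
revisit = 40075 / 10039.6592 = 3.9917 days

3.9917 days


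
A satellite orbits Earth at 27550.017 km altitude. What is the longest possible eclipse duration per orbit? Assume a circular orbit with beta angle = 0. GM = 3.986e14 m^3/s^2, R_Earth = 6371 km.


r = 33921.0170 km
T = 1036.2470 min
Eclipse fraction = arcsin(R_E/r)/pi = arcsin(6371.0000/33921.0170)/pi
= arcsin(0.1878187)/pi = 0.06014173
Eclipse duration = 0.06014173 * 1036.2470 = 62.3217 min

62.3217 minutes


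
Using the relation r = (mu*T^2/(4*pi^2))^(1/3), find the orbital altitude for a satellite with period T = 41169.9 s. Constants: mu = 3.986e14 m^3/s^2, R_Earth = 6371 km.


T = 41169.9 s
r = (mu*T^2/(4*pi^2))^(1/3) = (3.986e14 * 41169.9^2 / (4*pi^2))^(1/3)
r = 2.576988e+07 m = 25769.8799 km
alt = r - R_E = 25769.8799 - 6371 = 19398.8799 km

19398.8799 km


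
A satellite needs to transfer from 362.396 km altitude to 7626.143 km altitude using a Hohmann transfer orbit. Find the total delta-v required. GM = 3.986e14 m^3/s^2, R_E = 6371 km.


r1 = 6733.3960 km = 6.733396e+06 m
r2 = 13997.1430 km = 1.3997143e+07 m
dv1 = sqrt(mu/r1)*(sqrt(2*r2/(r1+r2)) - 1) = 1246.9053 m/s
dv2 = sqrt(mu/r2)*(1 - sqrt(2*r1/(r1+r2))) = 1035.3448 m/s
total dv = |dv1| + |dv2| = 1246.9053 + 1035.3448 = 2282.2501 m/s = 2.2823 km/s

2.2823 km/s


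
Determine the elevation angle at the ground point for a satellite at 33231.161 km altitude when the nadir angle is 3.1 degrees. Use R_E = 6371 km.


r = R_E + alt = 39602.1610 km
Law of sines in the satellite / Earth-center / ground-point triangle:
  sin(nadir)/R_E = sin(90 + el)/r  =>  cos(el) = (r/R_E)*sin(nadir)
cos(el) = (39602.1610 / 6371.0000) * sin(3.1 deg) = 0.3361541
el = arccos(0.3361541) = 70.3573 deg
(Earth-central angle = 90 - nadir - el = 16.5427 deg)

70.3573 degrees


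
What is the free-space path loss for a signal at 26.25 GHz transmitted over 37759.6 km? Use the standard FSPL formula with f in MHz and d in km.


f = 26.25 GHz = 26250.0000 MHz
d = 37759.6 km
FSPL = 32.44 + 20*log10(26250.0000) + 20*log10(37759.6)
FSPL = 32.44 + 88.3826 + 91.5405
FSPL = 212.3631 dB

212.3631 dB


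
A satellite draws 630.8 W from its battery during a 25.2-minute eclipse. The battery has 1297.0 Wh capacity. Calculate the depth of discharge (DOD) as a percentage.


E_used = P * t / 60 = 630.8 * 25.2 / 60 = 264.9360 Wh
DOD = E_used / E_total * 100 = 264.9360 / 1297.0 * 100
DOD = 20.4268 %

20.4268 %


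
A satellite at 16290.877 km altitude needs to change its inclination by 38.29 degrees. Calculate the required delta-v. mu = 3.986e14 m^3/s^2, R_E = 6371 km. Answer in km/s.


r = 22661.8770 km = 2.2661877e+07 m
V = sqrt(mu/r) = 4193.9255 m/s
di = 38.29 deg = 0.6682866 rad
dV = 2*V*sin(di/2) = 2*4193.9255*sin(0.3341433)
dV = 2750.8793 m/s = 2.7509 km/s

2.7509 km/s


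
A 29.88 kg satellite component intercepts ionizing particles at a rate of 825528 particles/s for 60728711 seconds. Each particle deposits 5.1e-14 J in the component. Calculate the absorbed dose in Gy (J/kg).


Total energy deposited = rate * time * E_per
  = 825528 * 60728711 * 5.1e-14 = 2.5568 J
Dose = E_total / mass = 2.5568 / 29.88
Dose = 0.0855688 Gy

0.0856 Gy


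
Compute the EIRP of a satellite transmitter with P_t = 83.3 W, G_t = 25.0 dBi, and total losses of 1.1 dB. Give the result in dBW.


Pt = 83.3 W = 19.2065 dBW
EIRP = Pt_dBW + Gt - losses = 19.2065 + 25.0 - 1.1 = 43.1065 dBW

43.1065 dBW


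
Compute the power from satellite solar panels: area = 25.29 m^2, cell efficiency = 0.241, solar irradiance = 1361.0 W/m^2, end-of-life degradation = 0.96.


P = area * eta * S * degradation
P = 25.29 * 0.241 * 1361.0 * 0.96
P = 7963.3395 W

7963.3395 W


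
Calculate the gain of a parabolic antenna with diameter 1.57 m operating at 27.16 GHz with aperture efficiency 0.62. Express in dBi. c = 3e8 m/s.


lambda = c/f = 3e8 / 2.716e+10 = 0.01104566 m
G = eta*(pi*D/lambda)^2 = 0.62*(pi*1.57/0.01104566)^2
G = 123625.4147 (linear)
G = 10*log10(123625.4147) = 50.9211 dBi

50.9211 dBi


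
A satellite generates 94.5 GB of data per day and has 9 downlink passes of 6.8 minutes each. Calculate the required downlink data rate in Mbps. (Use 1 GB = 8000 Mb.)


total contact time = 9 * 6.8 * 60 = 3672.0000 s
data = 94.5 GB = 756000.0000 Mb
rate = 756000.0000 / 3672.0000 = 205.8824 Mbps

205.8824 Mbps


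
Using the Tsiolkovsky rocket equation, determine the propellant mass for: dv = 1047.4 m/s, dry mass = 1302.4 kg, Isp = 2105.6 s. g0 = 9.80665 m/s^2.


ve = Isp * g0 = 2105.6 * 9.80665 = 20648.882240 m/s
mass ratio = exp(dv/ve) = exp(1047.4/20648.882240) = 1.05203280
m_prop = m_dry * (mr - 1) = 1302.4 * (1.05203280 - 1)
m_prop = 67.7675 kg

67.7675 kg


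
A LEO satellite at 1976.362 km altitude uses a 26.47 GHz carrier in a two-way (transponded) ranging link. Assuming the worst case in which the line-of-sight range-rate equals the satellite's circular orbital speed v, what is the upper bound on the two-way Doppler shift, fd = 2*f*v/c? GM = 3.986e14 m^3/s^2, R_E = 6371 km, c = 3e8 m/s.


r = 8.347362e+06 m
v = sqrt(mu/r) = 6910.2542 m/s (worst-case radial velocity)
f = 26.47 GHz = 2.647e+10 Hz
fd = 2*f*v/c = 2*2.647e+10*6910.2542/3.0e+08
fd = 1.2194295e+06 Hz

1.2194e+06 Hz


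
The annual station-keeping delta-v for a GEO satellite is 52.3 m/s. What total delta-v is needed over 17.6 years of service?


dV = rate * years = 52.3 * 17.6
dV = 920.4800 m/s

920.4800 m/s


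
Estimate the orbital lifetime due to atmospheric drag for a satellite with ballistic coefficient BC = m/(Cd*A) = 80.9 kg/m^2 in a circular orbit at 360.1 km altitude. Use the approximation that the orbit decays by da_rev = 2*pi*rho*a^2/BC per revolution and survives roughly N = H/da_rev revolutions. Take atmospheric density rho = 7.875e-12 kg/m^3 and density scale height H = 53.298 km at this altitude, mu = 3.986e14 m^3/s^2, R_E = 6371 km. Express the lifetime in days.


a = R_E + alt = 6731.1000 km = 6.7311e+06 m
da_rev = 2*pi*rho*a^2/BC = 2*pi*7.875e-12*(6.7311e+06)^2/80.9 = 27.711115 m per revolution
N = H/da_rev = 53298.0000 m / 27.711115 m = 1923.3438 revolutions
P = 2*pi*sqrt(a^3/mu) = 5495.9185 s
lifetime = N*P = 1923.3438 * 5495.9185 = 1.0570541e+07 s = 122.3442 days

122.3442 days


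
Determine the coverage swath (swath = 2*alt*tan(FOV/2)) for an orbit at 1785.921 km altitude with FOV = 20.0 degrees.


FOV = 20.0 deg = 0.3490659 rad
swath = 2 * alt * tan(FOV/2) = 2 * 1785.921 * tan(0.1745329)
swath = 2 * 1785.921 * 0.176327
swath = 629.8121 km

629.8121 km


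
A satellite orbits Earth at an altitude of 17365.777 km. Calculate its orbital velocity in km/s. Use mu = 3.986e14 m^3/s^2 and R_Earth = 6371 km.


r = R_E + alt = 6371.0 + 17365.777 = 23736.7770 km = 2.3736777e+07 m
v = sqrt(mu/r) = sqrt(3.986e14 / 2.3736777e+07) = 4097.8662 m/s = 4.0979 km/s

4.0979 km/s


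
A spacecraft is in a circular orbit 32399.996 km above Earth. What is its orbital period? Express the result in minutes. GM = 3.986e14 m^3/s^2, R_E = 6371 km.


r = 38770.9960 km = 3.8770996e+07 m
T = 2*pi*sqrt(r^3/mu) = 2*pi*sqrt(5.8280179e+22 / 3.986e14)
T = 75975.1661 s = 1266.2528 min

1266.2528 minutes


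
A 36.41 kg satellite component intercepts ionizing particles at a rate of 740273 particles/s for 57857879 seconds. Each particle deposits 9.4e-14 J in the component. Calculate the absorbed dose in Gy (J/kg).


Total energy deposited = rate * time * E_per
  = 740273 * 57857879 * 9.4e-14 = 4.0261 J
Dose = E_total / mass = 4.0261 / 36.41
Dose = 0.1105762 Gy

0.1106 Gy


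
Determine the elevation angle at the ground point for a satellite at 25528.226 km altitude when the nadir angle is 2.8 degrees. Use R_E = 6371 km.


r = R_E + alt = 31899.2260 km
Law of sines in the satellite / Earth-center / ground-point triangle:
  sin(nadir)/R_E = sin(90 + el)/r  =>  cos(el) = (r/R_E)*sin(nadir)
cos(el) = (31899.2260 / 6371.0000) * sin(2.8 deg) = 0.244588
el = arccos(0.244588) = 75.8425 deg
(Earth-central angle = 90 - nadir - el = 11.3575 deg)

75.8425 degrees


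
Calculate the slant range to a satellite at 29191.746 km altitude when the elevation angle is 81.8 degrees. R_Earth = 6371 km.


h = 29191.746 km, el = 81.8 deg
d = -R_E*sin(el) + sqrt((R_E*sin(el))^2 + 2*R_E*h + h^2)
d = -6371.0000*sin(1.4277) + sqrt((6371.0000*0.9897762)^2 + 2*6371.0000*29191.746 + 29191.746^2)
d = 29245.2705 km

29245.2705 km


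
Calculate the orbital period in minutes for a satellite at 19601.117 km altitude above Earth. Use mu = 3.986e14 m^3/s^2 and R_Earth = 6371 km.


r = 25972.1170 km = 2.5972117e+07 m
T = 2*pi*sqrt(r^3/mu) = 2*pi*sqrt(1.7519514e+22 / 3.986e14)
T = 41655.4900 s = 694.2582 min

694.2582 minutes


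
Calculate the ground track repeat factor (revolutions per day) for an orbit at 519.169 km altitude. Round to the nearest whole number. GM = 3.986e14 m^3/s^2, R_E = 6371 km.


r = 6.890169e+06 m
T = 2*pi*sqrt(r^3/mu) = 5691.8839 s = 94.8647 min
revs/day = 1440 / 94.8647 = 15.1795
Rounded: 15 revolutions per day

15 revolutions per day


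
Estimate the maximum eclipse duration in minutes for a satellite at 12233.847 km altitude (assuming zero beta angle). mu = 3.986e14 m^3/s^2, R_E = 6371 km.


r = 18604.8470 km
T = 420.9196 min
Eclipse fraction = arcsin(R_E/r)/pi = arcsin(6371.0000/18604.8470)/pi
= arcsin(0.3424376)/pi = 0.1112525
Eclipse duration = 0.1112525 * 420.9196 = 46.8284 min

46.8284 minutes


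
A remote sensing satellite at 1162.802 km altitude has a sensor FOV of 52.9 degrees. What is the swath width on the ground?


FOV = 52.9 deg = 0.9232792 rad
swath = 2 * alt * tan(FOV/2) = 2 * 1162.802 * tan(0.4616396)
swath = 2 * 1162.802 * 0.4974925
swath = 1156.9705 km

1156.9705 km


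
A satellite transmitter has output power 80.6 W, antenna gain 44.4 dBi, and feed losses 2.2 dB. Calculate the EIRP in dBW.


Pt = 80.6 W = 19.0634 dBW
EIRP = Pt_dBW + Gt - losses = 19.0634 + 44.4 - 2.2 = 61.2634 dBW

61.2634 dBW


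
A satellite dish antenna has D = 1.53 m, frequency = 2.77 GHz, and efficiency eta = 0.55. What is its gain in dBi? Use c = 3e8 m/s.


lambda = c/f = 3e8 / 2.77e+09 = 0.1083032 m
G = eta*(pi*D/lambda)^2 = 0.55*(pi*1.53/0.1083032)^2
G = 1083.3339 (linear)
G = 10*log10(1083.3339) = 30.3476 dBi

30.3476 dBi


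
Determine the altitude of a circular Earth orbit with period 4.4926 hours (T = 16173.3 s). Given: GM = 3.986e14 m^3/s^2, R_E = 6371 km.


T = 16173.3 s
r = (mu*T^2/(4*pi^2))^(1/3) = (3.986e14 * 16173.3^2 / (4*pi^2))^(1/3)
r = 1.382266e+07 m = 13822.6596 km
alt = r - R_E = 13822.6596 - 6371 = 7451.6596 km

7451.6596 km


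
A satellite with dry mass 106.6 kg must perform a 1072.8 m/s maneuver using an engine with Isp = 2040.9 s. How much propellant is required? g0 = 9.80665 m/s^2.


ve = Isp * g0 = 2040.9 * 9.80665 = 20014.391985 m/s
mass ratio = exp(dv/ve) = exp(1072.8/20014.391985) = 1.05506400
m_prop = m_dry * (mr - 1) = 106.6 * (1.05506400 - 1)
m_prop = 5.8698 kg

5.8698 kg


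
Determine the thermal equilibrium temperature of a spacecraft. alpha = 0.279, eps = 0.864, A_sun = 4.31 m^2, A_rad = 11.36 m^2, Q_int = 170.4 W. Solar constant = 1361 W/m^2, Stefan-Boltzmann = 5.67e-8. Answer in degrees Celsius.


Numerator = alpha*S*A_sun + Q_int = 0.279*1361*4.31 + 170.4 = 1806.9889 W
Denominator = eps*sigma*A_rad = 0.864*5.67e-8*11.36 = 5.5651277e-07 W/K^4
T^4 = 3.2469855e+09 K^4
T = 238.7097 K = -34.4403 C

-34.4403 degrees Celsius


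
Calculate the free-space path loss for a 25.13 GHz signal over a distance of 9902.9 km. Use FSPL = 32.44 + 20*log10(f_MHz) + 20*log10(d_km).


f = 25.13 GHz = 25130.0000 MHz
d = 9902.9 km
FSPL = 32.44 + 20*log10(25130.0000) + 20*log10(9902.9)
FSPL = 32.44 + 88.0038 + 79.9152
FSPL = 200.3591 dB

200.3591 dB


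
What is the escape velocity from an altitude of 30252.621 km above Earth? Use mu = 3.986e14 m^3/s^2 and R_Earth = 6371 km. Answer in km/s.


r = 6371.0 + 30252.621 = 36623.6210 km = 3.6623621e+07 m
v_esc = sqrt(2*mu/r) = sqrt(2*3.986e14 / 3.6623621e+07)
v_esc = 4665.5517 m/s = 4.6656 km/s

4.6656 km/s


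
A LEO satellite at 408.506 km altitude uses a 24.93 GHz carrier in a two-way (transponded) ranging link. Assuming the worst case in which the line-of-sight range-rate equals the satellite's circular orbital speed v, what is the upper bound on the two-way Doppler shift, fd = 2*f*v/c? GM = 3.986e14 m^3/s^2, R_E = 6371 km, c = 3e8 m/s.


r = 6.779506e+06 m
v = sqrt(mu/r) = 7667.7796 m/s (worst-case radial velocity)
f = 24.93 GHz = 2.493e+10 Hz
fd = 2*f*v/c = 2*2.493e+10*7667.7796/3.0e+08
fd = 1.274385e+06 Hz

1.2744e+06 Hz


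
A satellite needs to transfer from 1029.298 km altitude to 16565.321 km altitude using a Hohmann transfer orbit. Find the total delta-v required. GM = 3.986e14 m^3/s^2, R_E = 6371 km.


r1 = 7400.2980 km = 7.400298e+06 m
r2 = 22936.3210 km = 2.2936321e+07 m
dv1 = sqrt(mu/r1)*(sqrt(2*r2/(r1+r2)) - 1) = 1685.6738 m/s
dv2 = sqrt(mu/r2)*(1 - sqrt(2*r1/(r1+r2))) = 1256.9505 m/s
total dv = |dv1| + |dv2| = 1685.6738 + 1256.9505 = 2942.6243 m/s = 2.9426 km/s

2.9426 km/s


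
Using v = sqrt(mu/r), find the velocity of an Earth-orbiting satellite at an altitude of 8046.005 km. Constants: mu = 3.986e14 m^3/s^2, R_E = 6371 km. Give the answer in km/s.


r = R_E + alt = 6371.0 + 8046.005 = 14417.0050 km = 1.4417005e+07 m
v = sqrt(mu/r) = sqrt(3.986e14 / 1.4417005e+07) = 5258.1276 m/s = 5.2581 km/s

5.2581 km/s


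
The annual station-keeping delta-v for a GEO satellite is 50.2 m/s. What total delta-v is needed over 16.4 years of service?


dV = rate * years = 50.2 * 16.4
dV = 823.2800 m/s

823.2800 m/s


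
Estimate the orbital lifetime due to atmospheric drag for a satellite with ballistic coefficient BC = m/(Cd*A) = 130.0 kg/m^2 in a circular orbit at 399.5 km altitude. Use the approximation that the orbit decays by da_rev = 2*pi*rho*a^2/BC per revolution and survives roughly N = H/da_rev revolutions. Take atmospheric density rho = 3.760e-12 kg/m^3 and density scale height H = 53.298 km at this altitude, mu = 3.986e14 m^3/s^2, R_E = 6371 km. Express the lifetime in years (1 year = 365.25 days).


a = R_E + alt = 6770.5000 km = 6.7705e+06 m
da_rev = 2*pi*rho*a^2/BC = 2*pi*3.760e-12*(6.7705e+06)^2/130.0 = 8.330400 m per revolution
N = H/da_rev = 53298.0000 m / 8.330400 m = 6398.0122 revolutions
P = 2*pi*sqrt(a^3/mu) = 5544.2440 s
lifetime = N*P = 6398.0122 * 5544.2440 = 3.5472141e+07 s = 410.5572 days
years = 410.5572 / 365.25 = 1.1240 years

1.1240 years


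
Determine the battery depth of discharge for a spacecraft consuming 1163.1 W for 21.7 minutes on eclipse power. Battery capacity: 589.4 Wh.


E_used = P * t / 60 = 1163.1 * 21.7 / 60 = 420.6545 Wh
DOD = E_used / E_total * 100 = 420.6545 / 589.4 * 100
DOD = 71.3700 %

71.3700 %


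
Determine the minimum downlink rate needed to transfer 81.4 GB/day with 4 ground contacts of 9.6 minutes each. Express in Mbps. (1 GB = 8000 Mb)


total contact time = 4 * 9.6 * 60 = 2304.0000 s
data = 81.4 GB = 651200.0000 Mb
rate = 651200.0000 / 2304.0000 = 282.6389 Mbps

282.6389 Mbps


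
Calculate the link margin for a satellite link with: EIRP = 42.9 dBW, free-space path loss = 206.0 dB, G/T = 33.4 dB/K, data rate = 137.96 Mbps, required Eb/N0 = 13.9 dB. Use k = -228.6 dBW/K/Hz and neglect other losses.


C/N0 = EIRP - FSPL + G/T - k = 42.9 - 206.0 + 33.4 - (-228.6)
C/N0 = 98.9000 dB-Hz
R_b = 137.96 Mbps = 1.3796e+08 bps -> 10*log10(R_b) = 81.3975 dB-Hz
Eb/N0 = C/N0 - 10*log10(R_b) = 98.9000 - 81.3975 = 17.5025 dB
Margin = Eb/N0 - Eb/N0_req = 17.5025 - 13.9 = 3.6025 dB (link closes)

3.6025 dB


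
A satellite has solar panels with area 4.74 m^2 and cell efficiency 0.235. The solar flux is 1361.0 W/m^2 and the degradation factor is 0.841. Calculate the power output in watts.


P = area * eta * S * degradation
P = 4.74 * 0.235 * 1361.0 * 0.841
P = 1274.9711 W

1274.9711 W


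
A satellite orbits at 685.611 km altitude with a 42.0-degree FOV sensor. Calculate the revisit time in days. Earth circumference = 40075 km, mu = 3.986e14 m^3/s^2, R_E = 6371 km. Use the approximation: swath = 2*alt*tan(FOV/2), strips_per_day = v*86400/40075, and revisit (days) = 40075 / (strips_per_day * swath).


swath = 2*685.611*tan(0.3665191) = 526.3628 km
v = sqrt(mu/r) = 7515.7194 m/s = 7.5157 km/s
strips/day = v*86400/40075 = 7.5157*86400/40075 = 16.2036
coverage/day = strips * swath = 16.2036 * 526.3628 = 8528.9578 km
revisit = 40075 / 8528.9578 = 4.6987 days

4.6987 days


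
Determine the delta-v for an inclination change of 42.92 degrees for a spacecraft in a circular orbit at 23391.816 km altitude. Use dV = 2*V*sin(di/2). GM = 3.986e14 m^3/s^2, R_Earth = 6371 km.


r = 29762.8160 km = 2.9762816e+07 m
V = sqrt(mu/r) = 3659.5833 m/s
di = 42.92 deg = 0.7490953 rad
dV = 2*V*sin(di/2) = 2*3659.5833*sin(0.3745477)
dV = 2677.7287 m/s = 2.6777 km/s

2.6777 km/s


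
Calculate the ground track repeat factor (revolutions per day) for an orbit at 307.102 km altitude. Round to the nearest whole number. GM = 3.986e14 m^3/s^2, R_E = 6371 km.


r = 6.678102e+06 m
T = 2*pi*sqrt(r^3/mu) = 5431.1374 s = 90.5190 min
revs/day = 1440 / 90.5190 = 15.9083
Rounded: 16 revolutions per day

16 revolutions per day


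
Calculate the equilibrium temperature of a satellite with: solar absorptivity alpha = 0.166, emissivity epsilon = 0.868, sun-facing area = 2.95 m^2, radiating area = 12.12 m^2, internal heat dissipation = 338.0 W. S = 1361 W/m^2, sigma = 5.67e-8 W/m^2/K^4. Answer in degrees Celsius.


Numerator = alpha*S*A_sun + Q_int = 0.166*1361*2.95 + 338.0 = 1004.4817 W
Denominator = eps*sigma*A_rad = 0.868*5.67e-8*12.12 = 5.9649307e-07 W/K^4
T^4 = 1.6839788e+09 K^4
T = 202.5742 K = -70.5758 C

-70.5758 degrees Celsius


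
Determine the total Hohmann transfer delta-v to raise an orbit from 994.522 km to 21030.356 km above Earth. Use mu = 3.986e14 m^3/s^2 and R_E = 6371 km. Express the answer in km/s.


r1 = 7365.5220 km = 7.365522e+06 m
r2 = 27401.3560 km = 2.7401356e+07 m
dv1 = sqrt(mu/r1)*(sqrt(2*r2/(r1+r2)) - 1) = 1879.5980 m/s
dv2 = sqrt(mu/r2)*(1 - sqrt(2*r1/(r1+r2))) = 1331.3610 m/s
total dv = |dv1| + |dv2| = 1879.5980 + 1331.3610 = 3210.9590 m/s = 3.2110 km/s

3.2110 km/s


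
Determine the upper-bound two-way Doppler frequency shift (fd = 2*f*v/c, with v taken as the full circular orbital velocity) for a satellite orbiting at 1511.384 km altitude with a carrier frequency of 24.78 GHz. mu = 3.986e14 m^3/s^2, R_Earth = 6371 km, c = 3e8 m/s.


r = 7.882384e+06 m
v = sqrt(mu/r) = 7111.1502 m/s (worst-case radial velocity)
f = 24.78 GHz = 2.478e+10 Hz
fd = 2*f*v/c = 2*2.478e+10*7111.1502/3.0e+08
fd = 1.174762e+06 Hz

1.1748e+06 Hz


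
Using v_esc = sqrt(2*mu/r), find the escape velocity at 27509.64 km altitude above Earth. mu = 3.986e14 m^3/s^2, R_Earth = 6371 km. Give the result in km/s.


r = 6371.0 + 27509.64 = 33880.6400 km = 3.388064e+07 m
v_esc = sqrt(2*mu/r) = sqrt(2*3.986e14 / 3.388064e+07)
v_esc = 4850.7383 m/s = 4.8507 km/s

4.8507 km/s


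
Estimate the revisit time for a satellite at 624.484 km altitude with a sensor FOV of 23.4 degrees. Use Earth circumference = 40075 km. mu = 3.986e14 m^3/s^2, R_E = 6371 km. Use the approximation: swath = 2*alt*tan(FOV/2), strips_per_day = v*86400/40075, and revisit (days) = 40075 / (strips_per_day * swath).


swath = 2*624.484*tan(0.2042035) = 258.6488 km
v = sqrt(mu/r) = 7548.4844 m/s = 7.5485 km/s
strips/day = v*86400/40075 = 7.5485*86400/40075 = 16.2742
coverage/day = strips * swath = 16.2742 * 258.6488 = 4209.3061 km
revisit = 40075 / 4209.3061 = 9.5206 days

9.5206 days


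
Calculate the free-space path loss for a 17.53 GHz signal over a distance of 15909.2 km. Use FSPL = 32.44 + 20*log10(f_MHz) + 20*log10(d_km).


f = 17.53 GHz = 17530.0000 MHz
d = 15909.2 km
FSPL = 32.44 + 20*log10(17530.0000) + 20*log10(15909.2)
FSPL = 32.44 + 84.8756 + 84.0330
FSPL = 201.3486 dB

201.3486 dB


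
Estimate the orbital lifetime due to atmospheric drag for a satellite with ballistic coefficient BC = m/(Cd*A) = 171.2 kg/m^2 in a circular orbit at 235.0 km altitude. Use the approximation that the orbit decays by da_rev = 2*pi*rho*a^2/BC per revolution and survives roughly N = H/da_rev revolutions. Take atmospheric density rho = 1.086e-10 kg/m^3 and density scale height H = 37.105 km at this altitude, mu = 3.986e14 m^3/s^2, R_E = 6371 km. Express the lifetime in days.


a = R_E + alt = 6606.0000 km = 6.606e+06 m
da_rev = 2*pi*rho*a^2/BC = 2*pi*1.086e-10*(6.606e+06)^2/171.2 = 173.933434 m per revolution
N = H/da_rev = 37105.0000 m / 173.933434 m = 213.3287 revolutions
P = 2*pi*sqrt(a^3/mu) = 5343.4171 s
lifetime = N*P = 213.3287 * 5343.4171 = 1.1399044e+06 s = 13.1933 days

13.1933 days


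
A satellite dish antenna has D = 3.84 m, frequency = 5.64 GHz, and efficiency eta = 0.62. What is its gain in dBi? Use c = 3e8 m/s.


lambda = c/f = 3e8 / 5.64e+09 = 0.05319149 m
G = eta*(pi*D/lambda)^2 = 0.62*(pi*3.84/0.05319149)^2
G = 31891.1061 (linear)
G = 10*log10(31891.1061) = 45.0367 dBi

45.0367 dBi


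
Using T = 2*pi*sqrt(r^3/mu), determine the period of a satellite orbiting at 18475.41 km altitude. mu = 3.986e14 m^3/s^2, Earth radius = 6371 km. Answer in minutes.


r = 24846.4100 km = 2.484641e+07 m
T = 2*pi*sqrt(r^3/mu) = 2*pi*sqrt(1.5338784e+22 / 3.986e14)
T = 38976.8459 s = 649.6141 min

649.6141 minutes


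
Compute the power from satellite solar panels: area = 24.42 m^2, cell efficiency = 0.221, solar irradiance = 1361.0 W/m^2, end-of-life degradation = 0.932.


P = area * eta * S * degradation
P = 24.42 * 0.221 * 1361.0 * 0.932
P = 6845.6071 W

6845.6071 W


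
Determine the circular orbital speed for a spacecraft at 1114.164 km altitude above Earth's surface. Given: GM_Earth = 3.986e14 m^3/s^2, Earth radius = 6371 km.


r = R_E + alt = 6371.0 + 1114.164 = 7485.1640 km = 7.485164e+06 m
v = sqrt(mu/r) = sqrt(3.986e14 / 7.485164e+06) = 7297.3972 m/s = 7.2974 km/s

7.2974 km/s


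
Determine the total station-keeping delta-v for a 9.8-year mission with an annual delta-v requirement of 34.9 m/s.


dV = rate * years = 34.9 * 9.8
dV = 342.0200 m/s

342.0200 m/s


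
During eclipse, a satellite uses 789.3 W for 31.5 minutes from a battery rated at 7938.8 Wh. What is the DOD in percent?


E_used = P * t / 60 = 789.3 * 31.5 / 60 = 414.3825 Wh
DOD = E_used / E_total * 100 = 414.3825 / 7938.8 * 100
DOD = 5.2197 %

5.2197 %


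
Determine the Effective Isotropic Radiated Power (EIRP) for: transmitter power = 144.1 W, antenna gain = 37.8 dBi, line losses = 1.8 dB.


Pt = 144.1 W = 21.5866 dBW
EIRP = Pt_dBW + Gt - losses = 21.5866 + 37.8 - 1.8 = 57.5866 dBW

57.5866 dBW


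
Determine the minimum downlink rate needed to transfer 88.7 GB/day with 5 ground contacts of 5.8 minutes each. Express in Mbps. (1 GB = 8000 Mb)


total contact time = 5 * 5.8 * 60 = 1740.0000 s
data = 88.7 GB = 709600.0000 Mb
rate = 709600.0000 / 1740.0000 = 407.8161 Mbps

407.8161 Mbps


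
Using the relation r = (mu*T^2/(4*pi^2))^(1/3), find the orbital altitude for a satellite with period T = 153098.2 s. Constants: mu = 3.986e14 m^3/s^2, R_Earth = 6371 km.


T = 153098.2 s
r = (mu*T^2/(4*pi^2))^(1/3) = (3.986e14 * 153098.2^2 / (4*pi^2))^(1/3)
r = 6.1854682e+07 m = 61854.6816 km
alt = r - R_E = 61854.6816 - 6371 = 55483.6816 km

55483.6816 km


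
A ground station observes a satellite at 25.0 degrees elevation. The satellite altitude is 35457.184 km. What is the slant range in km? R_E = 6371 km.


h = 35457.184 km, el = 25.0 deg
d = -R_E*sin(el) + sqrt((R_E*sin(el))^2 + 2*R_E*h + h^2)
d = -6371.0000*sin(0.4363323) + sqrt((6371.0000*0.4226183)^2 + 2*6371.0000*35457.184 + 35457.184^2)
d = 38735.2301 km

38735.2301 km


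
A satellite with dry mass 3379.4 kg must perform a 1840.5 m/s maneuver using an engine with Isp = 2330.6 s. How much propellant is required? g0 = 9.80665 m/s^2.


ve = Isp * g0 = 2330.6 * 9.80665 = 22855.378490 m/s
mass ratio = exp(dv/ve) = exp(1840.5/22855.378490) = 1.08385929
m_prop = m_dry * (mr - 1) = 3379.4 * (1.08385929 - 1)
m_prop = 283.3941 kg

283.3941 kg


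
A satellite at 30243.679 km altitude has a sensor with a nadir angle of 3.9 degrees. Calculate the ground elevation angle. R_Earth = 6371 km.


r = R_E + alt = 36614.6790 km
Law of sines in the satellite / Earth-center / ground-point triangle:
  sin(nadir)/R_E = sin(90 + el)/r  =>  cos(el) = (r/R_E)*sin(nadir)
cos(el) = (36614.6790 / 6371.0000) * sin(3.9 deg) = 0.3908897
el = arccos(0.3908897) = 66.9901 deg
(Earth-central angle = 90 - nadir - el = 19.1099 deg)

66.9901 degrees


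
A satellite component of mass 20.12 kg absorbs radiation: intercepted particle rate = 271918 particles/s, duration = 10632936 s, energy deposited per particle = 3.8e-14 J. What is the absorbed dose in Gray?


Total energy deposited = rate * time * E_per
  = 271918 * 10632936 * 3.8e-14 = 0.1098689 J
Dose = E_total / mass = 0.1098689 / 20.12
Dose = 0.005460681 Gy

0.0055 Gy


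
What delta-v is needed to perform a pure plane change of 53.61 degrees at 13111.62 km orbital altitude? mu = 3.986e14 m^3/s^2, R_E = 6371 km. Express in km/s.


r = 19482.6200 km = 1.948262e+07 m
V = sqrt(mu/r) = 4523.1914 m/s
di = 53.61 deg = 0.935671 rad
dV = 2*V*sin(di/2) = 2*4523.1914*sin(0.4678355)
dV = 4079.5155 m/s = 4.0795 km/s

4.0795 km/s


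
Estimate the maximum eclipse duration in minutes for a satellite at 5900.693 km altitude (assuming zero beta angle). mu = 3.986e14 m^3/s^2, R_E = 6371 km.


r = 12271.6930 km
T = 225.4845 min
Eclipse fraction = arcsin(R_E/r)/pi = arcsin(6371.0000/12271.6930)/pi
= arcsin(0.5191623)/pi = 0.173756
Eclipse duration = 0.173756 * 225.4845 = 39.1793 min

39.1793 minutes


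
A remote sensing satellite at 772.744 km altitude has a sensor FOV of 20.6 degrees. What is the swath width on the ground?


FOV = 20.6 deg = 0.3595378 rad
swath = 2 * alt * tan(FOV/2) = 2 * 772.744 * tan(0.1797689)
swath = 2 * 772.744 * 0.1817308
swath = 280.8628 km

280.8628 km


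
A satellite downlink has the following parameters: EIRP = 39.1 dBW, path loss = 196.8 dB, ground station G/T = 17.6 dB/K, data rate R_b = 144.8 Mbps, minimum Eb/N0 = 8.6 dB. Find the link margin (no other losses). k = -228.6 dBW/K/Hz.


C/N0 = EIRP - FSPL + G/T - k = 39.1 - 196.8 + 17.6 - (-228.6)
C/N0 = 88.5000 dB-Hz
R_b = 144.8 Mbps = 1.448e+08 bps -> 10*log10(R_b) = 81.6077 dB-Hz
Eb/N0 = C/N0 - 10*log10(R_b) = 88.5000 - 81.6077 = 6.8923 dB
Margin = Eb/N0 - Eb/N0_req = 6.8923 - 8.6 = -1.7077 dB (negative margin: link does not close)

-1.7077 dB


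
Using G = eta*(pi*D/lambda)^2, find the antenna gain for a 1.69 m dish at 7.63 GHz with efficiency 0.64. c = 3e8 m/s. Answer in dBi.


lambda = c/f = 3e8 / 7.63e+09 = 0.03931848 m
G = eta*(pi*D/lambda)^2 = 0.64*(pi*1.69/0.03931848)^2
G = 11669.7001 (linear)
G = 10*log10(11669.7001) = 40.6706 dBi

40.6706 dBi


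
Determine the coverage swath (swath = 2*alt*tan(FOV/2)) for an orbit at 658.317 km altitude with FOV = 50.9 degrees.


FOV = 50.9 deg = 0.8883726 rad
swath = 2 * alt * tan(FOV/2) = 2 * 658.317 * tan(0.4441863)
swath = 2 * 658.317 * 0.4759048
swath = 626.5924 km

626.5924 km


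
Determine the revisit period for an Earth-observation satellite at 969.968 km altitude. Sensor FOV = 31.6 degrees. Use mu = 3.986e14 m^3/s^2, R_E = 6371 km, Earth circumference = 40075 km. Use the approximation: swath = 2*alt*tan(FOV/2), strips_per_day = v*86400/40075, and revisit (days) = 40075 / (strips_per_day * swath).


swath = 2*969.968*tan(0.275762) = 548.9466 km
v = sqrt(mu/r) = 7368.7188 m/s = 7.3687 km/s
strips/day = v*86400/40075 = 7.3687*86400/40075 = 15.8866
coverage/day = strips * swath = 15.8866 * 548.9466 = 8720.9191 km
revisit = 40075 / 8720.9191 = 4.5953 days

4.5953 days


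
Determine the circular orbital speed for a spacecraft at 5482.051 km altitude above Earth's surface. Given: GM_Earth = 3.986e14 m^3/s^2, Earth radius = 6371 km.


r = R_E + alt = 6371.0 + 5482.051 = 11853.0510 km = 1.1853051e+07 m
v = sqrt(mu/r) = sqrt(3.986e14 / 1.1853051e+07) = 5799.0062 m/s = 5.7990 km/s

5.7990 km/s


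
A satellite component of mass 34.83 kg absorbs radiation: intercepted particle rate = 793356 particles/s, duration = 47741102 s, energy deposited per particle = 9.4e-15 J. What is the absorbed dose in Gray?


Total energy deposited = rate * time * E_per
  = 793356 * 47741102 * 9.4e-15 = 0.3560315 J
Dose = E_total / mass = 0.3560315 / 34.83
Dose = 0.01022198 Gy

0.0102 Gy


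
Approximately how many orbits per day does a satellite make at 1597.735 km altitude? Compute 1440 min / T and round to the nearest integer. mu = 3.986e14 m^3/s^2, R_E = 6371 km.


r = 7.968735e+06 m
T = 2*pi*sqrt(r^3/mu) = 7079.3812 s = 117.9897 min
revs/day = 1440 / 117.9897 = 12.2045
Rounded: 12 revolutions per day

12 revolutions per day


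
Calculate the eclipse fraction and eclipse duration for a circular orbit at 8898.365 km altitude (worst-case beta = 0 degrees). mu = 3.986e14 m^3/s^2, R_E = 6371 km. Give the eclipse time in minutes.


r = 15269.3650 km
T = 312.9619 min
Eclipse fraction = arcsin(R_E/r)/pi = arcsin(6371.0000/15269.3650)/pi
= arcsin(0.4172407)/pi = 0.1370028
Eclipse duration = 0.1370028 * 312.9619 = 42.8766 min

42.8766 minutes


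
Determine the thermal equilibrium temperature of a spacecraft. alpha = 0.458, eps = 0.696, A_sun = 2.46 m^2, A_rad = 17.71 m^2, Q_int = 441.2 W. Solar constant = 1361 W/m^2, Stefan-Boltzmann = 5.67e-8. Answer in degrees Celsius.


Numerator = alpha*S*A_sun + Q_int = 0.458*1361*2.46 + 441.2 = 1974.6115 W
Denominator = eps*sigma*A_rad = 0.696*5.67e-8*17.71 = 6.9889327e-07 W/K^4
T^4 = 2.8253405e+09 K^4
T = 230.5514 K = -42.5986 C

-42.5986 degrees Celsius


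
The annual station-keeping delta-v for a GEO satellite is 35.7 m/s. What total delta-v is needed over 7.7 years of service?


dV = rate * years = 35.7 * 7.7
dV = 274.8900 m/s

274.8900 m/s


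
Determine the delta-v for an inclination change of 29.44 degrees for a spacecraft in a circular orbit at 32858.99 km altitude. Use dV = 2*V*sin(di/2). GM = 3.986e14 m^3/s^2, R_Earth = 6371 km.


r = 39229.9900 km = 3.922999e+07 m
V = sqrt(mu/r) = 3187.5687 m/s
di = 29.44 deg = 0.5138249 rad
dV = 2*V*sin(di/2) = 2*3187.5687*sin(0.2569125)
dV = 1619.8941 m/s = 1.6199 km/s

1.6199 km/s
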